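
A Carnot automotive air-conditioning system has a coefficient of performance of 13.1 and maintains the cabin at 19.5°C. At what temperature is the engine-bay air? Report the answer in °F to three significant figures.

107 °F

COP_R = T_C/(T_H − T_C) gives T_H − T_C = T_C/COP.
With T_C = 292.65 K, T_H = 292.65 × (1 + 1/13.1) = 314.99 K.
Converting, 314.99 K = 107.31°F.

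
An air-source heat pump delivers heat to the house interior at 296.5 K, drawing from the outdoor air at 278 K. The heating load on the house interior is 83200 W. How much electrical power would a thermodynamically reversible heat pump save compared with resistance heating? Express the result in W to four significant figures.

The reservoir spacing is ΔT = 296.5 − 278 = 18.50 K.
COP_Carnot = T_H/ΔT = 296.50/18.50 = 16.03.
Resistance heating needs Ẇ_res = Q̇_H = 83200 W; the reversible heat pump needs only Ẇ_hp = Q̇_H/COP = 5191 W.
Saving = 83200 − 5191 = 78010 W.

78010 W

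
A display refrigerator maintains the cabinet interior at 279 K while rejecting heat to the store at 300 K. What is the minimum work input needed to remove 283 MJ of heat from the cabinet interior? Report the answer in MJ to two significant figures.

The reservoir spacing is ΔT = 300 − 279 = 21.00 K.
The reversible limit is COP_R = T_C/ΔT = 13.29, so W_min = Q_C/COP = Q_C·ΔT/T_C.
W_min = 283.0 × 21.00/279.00 = 21.30 MJ.

21 MJ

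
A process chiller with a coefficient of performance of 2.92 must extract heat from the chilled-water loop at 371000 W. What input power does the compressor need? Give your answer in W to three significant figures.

127000 W

Ẇ = Q̇_C/COP = 371000/2.92 = 127100 W.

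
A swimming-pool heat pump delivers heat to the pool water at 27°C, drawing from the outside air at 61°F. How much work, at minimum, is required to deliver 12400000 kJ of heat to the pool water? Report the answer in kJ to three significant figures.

In absolute terms T_C = 289.26 K and T_H = 300.15 K, so ΔT = 10.89 K.
The reversible limit is COP_HP = T_H/ΔT = 27.56, so W_min = Q_H/COP = Q_H·ΔT/T_H.
W_min = 12400000 × 10.89/300.15 = 449800 kJ.

450000 kJ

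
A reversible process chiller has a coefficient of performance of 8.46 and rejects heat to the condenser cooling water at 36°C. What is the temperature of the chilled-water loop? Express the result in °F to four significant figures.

For a Carnot refrigerator COP_R = T_C/(T_H − T_C), so T_C = COP·T_H/(1 + COP).
With T_H = 309.15 K, T_C = 8.46 × 309.15/9.460 = 276.47 K.
Converting, 276.47 K = 37.98°F.

37.98 °F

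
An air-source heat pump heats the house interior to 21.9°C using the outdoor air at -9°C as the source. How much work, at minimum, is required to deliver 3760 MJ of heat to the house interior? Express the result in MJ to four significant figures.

393.8 MJ

In absolute terms T_C = 264.15 K and T_H = 295.05 K, so ΔT = 30.90 K.
The reversible limit is COP_HP = T_H/ΔT = 9.549, so W_min = Q_H/COP = Q_H·ΔT/T_H.
W_min = 3760 × 30.90/295.05 = 393.8 MJ.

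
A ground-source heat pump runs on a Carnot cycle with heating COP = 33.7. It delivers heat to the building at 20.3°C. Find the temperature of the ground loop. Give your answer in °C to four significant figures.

COP_HP = T_H/(T_H − T_C) gives T_H − T_C = T_H/COP.
With T_H = 293.45 K, T_C = 293.45 × (1 − 1/33.7) = 284.74 K.
Converting, 284.74 K = 11.59°C.

11.59 °C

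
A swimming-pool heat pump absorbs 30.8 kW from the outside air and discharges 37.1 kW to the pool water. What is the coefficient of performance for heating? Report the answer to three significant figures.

5.89

The first law gives Q̇_H = Q̇_C + Ẇ, so the three rates are Q̇_C = 30.80, Q̇_H = 37.10, Ẇ = 6.300 kW.
COP_HP = Q̇_H/Ẇ = 37.10/6.300 = 5.889.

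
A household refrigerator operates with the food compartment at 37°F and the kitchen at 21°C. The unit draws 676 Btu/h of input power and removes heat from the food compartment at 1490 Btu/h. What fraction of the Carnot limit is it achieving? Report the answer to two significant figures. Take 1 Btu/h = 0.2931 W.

COP_actual = Q̇_C/Ẇ = 1490/676.0 = 2.204.
In absolute terms T_C = 275.93 K and T_H = 294.15 K, so ΔT = 18.22 K.
COP_Carnot = T_C/ΔT = 275.93/18.22 = 15.14.
η_II = COP_actual/COP_Carnot = 2.204/15.14 = 0.1456.

0.15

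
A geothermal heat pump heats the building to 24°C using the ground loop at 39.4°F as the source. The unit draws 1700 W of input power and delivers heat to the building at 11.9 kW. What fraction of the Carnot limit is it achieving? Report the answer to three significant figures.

0.469

Converting, Q̇_H = 11.90 kW = 11900 W, so COP_actual = Q̇_H/Ẇ = 11900/1700 = 7.000.
In absolute terms T_C = 277.26 K and T_H = 297.15 K, so ΔT = 19.89 K.
COP_Carnot = T_H/ΔT = 297.15/19.89 = 14.94.
η_II = COP_actual/COP_Carnot = 7.000/14.94 = 0.4685.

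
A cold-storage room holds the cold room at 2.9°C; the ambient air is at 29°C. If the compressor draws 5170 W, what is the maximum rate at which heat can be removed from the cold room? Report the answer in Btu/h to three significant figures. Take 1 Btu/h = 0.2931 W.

187000 Btu/h

In absolute terms T_C = 276.05 K and T_H = 302.15 K, so ΔT = 26.10 K.
COP_Carnot = T_C/ΔT = 276.05/26.10 = 10.58.
Q̇_max = COP_Carnot × Ẇ = 10.58 × 5170 W = 54680 W = 186600 Btu/h.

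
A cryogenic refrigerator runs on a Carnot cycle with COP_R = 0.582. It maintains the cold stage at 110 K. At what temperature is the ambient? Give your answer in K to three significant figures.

COP_R = T_C/(T_H − T_C) gives T_H − T_C = T_C/COP.
With T_C = 110.00 K, T_H = 110.00 × (1 + 1/0.582) = 299.00 K.

299 K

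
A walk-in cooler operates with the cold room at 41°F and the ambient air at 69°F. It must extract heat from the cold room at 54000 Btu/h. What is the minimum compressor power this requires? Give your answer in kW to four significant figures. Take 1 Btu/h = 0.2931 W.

In absolute terms T_C = 278.15 K and T_H = 293.71 K, so ΔT = 15.56 K.
COP_Carnot = T_C/ΔT = 278.15/15.56 = 17.88.
Ẇ_min = Q̇/COP_Carnot = 54000/17.88 = 3020 Btu/h = 0.8851 kW.

0.8851 kW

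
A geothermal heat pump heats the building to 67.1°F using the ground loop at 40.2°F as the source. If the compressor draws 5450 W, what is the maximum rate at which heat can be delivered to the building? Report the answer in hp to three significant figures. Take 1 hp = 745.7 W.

143 hp

In absolute terms T_C = 277.71 K and T_H = 292.65 K, so ΔT = 14.94 K.
COP_Carnot = T_H/ΔT = 292.65/14.94 = 19.58.
Q̇_max = COP_Carnot × Ẇ = 19.58 × 5450 W = 106700 W = 143.1 hp.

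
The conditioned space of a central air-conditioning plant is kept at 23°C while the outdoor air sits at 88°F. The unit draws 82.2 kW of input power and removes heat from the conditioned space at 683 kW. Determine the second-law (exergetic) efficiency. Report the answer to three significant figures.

0.228

COP_actual = Q̇_C/Ẇ = 683.0/82.20 = 8.309.
In absolute terms T_C = 296.15 K and T_H = 304.26 K, so ΔT = 8.111 K.
COP_Carnot = T_C/ΔT = 296.15/8.111 = 36.51.
η_II = COP_actual/COP_Carnot = 8.309/36.51 = 0.2276.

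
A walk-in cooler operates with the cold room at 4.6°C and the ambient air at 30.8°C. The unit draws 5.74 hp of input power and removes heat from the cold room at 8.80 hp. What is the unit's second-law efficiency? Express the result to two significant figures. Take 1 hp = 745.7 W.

COP_actual = Q̇_C/Ẇ = 8.800/5.740 = 1.533.
In absolute terms T_C = 277.75 K and T_H = 303.95 K, so ΔT = 26.20 K.
COP_Carnot = T_C/ΔT = 277.75/26.20 = 10.60.
η_II = COP_actual/COP_Carnot = 1.533/10.60 = 0.1446.

0.14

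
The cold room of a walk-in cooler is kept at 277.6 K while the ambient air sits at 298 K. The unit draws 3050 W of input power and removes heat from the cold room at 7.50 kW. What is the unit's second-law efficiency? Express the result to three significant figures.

Converting, Q̇_C = 7.500 kW = 7500 W, so COP_actual = Q̇_C/Ẇ = 7500/3050 = 2.459.
The reservoir spacing is ΔT = 298 − 277.6 = 20.40 K.
COP_Carnot = T_C/ΔT = 277.60/20.40 = 13.61.
η_II = COP_actual/COP_Carnot = 2.459/13.61 = 0.1807.

0.181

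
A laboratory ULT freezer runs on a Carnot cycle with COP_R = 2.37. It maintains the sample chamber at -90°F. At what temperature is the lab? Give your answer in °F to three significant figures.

66.0 °F

COP_R = T_C/(T_H − T_C) gives T_H − T_C = T_C/COP.
With T_C = 205.37 K, T_H = 205.37 × (1 + 1/2.37) = 292.03 K.
Converting, 292.03 K = 65.98°F.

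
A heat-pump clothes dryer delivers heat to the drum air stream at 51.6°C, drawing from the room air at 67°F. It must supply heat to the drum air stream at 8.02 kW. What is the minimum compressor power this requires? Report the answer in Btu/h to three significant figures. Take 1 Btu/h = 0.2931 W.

2710 Btu/h

In absolute terms T_C = 292.59 K and T_H = 324.75 K, so ΔT = 32.16 K.
COP_Carnot = T_H/ΔT = 324.75/32.16 = 10.10.
Ẇ_min = Q̇/COP_Carnot = 8.020/10.10 = 0.7941 kW = 2709 Btu/h.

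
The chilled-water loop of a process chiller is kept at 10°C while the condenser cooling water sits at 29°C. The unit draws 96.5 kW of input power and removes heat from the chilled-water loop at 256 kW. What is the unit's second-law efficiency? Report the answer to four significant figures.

0.1780

COP_actual = Q̇_C/Ẇ = 256.0/96.50 = 2.653.
In absolute terms T_C = 283.15 K and T_H = 302.15 K, so ΔT = 19.00 K.
COP_Carnot = T_C/ΔT = 283.15/19.00 = 14.90.
η_II = COP_actual/COP_Carnot = 2.653/14.90 = 0.1780.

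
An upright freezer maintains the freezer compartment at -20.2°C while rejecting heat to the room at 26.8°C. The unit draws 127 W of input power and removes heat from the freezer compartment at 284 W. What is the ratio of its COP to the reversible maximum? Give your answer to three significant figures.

0.416

COP_actual = Q̇_C/Ẇ = 284.0/127.0 = 2.236.
In absolute terms T_C = 252.95 K and T_H = 299.95 K, so ΔT = 47.00 K.
COP_Carnot = T_C/ΔT = 252.95/47.00 = 5.382.
η_II = COP_actual/COP_Carnot = 2.236/5.382 = 0.4155.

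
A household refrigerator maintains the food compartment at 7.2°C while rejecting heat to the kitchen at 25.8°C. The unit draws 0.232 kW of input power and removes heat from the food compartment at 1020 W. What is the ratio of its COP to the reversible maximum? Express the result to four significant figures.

0.2917

Converting, Q̇_C = 1020 W = 1.020 kW, so COP_actual = Q̇_C/Ẇ = 1.020/0.2320 = 4.397.
In absolute terms T_C = 280.35 K and T_H = 298.95 K, so ΔT = 18.60 K.
COP_Carnot = T_C/ΔT = 280.35/18.60 = 15.07.
η_II = COP_actual/COP_Carnot = 4.397/15.07 = 0.2917.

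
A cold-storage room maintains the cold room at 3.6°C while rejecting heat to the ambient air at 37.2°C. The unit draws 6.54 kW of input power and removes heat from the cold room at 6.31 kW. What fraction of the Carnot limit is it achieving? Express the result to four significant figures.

COP_actual = Q̇_C/Ẇ = 6.310/6.540 = 0.9648.
In absolute terms T_C = 276.75 K and T_H = 310.35 K, so ΔT = 33.60 K.
COP_Carnot = T_C/ΔT = 276.75/33.60 = 8.237.
η_II = COP_actual/COP_Carnot = 0.9648/8.237 = 0.1171.

0.1171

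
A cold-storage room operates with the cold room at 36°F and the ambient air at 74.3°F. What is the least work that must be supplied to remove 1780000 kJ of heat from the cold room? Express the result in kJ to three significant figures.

In absolute terms T_C = 275.37 K and T_H = 296.65 K, so ΔT = 21.28 K.
The reversible limit is COP_R = T_C/ΔT = 12.94, so W_min = Q_C/COP = Q_C·ΔT/T_C.
W_min = 1780000 × 21.28/275.37 = 137500 kJ.

138000 kJ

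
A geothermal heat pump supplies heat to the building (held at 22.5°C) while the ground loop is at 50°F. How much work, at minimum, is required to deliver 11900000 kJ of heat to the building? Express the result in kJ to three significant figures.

In absolute terms T_C = 283.15 K and T_H = 295.65 K, so ΔT = 12.50 K.
The reversible limit is COP_HP = T_H/ΔT = 23.65, so W_min = Q_H/COP = Q_H·ΔT/T_H.
W_min = 11900000 × 12.50/295.65 = 503100 kJ.

503000 kJ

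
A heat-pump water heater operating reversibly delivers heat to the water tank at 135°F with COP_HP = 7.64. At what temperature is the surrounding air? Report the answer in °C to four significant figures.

COP_HP = T_H/(T_H − T_C) gives T_H − T_C = T_H/COP.
With T_H = 330.37 K, T_C = 330.37 × (1 − 1/7.64) = 287.13 K.
Converting, 287.13 K = 13.98°C.

13.98 °C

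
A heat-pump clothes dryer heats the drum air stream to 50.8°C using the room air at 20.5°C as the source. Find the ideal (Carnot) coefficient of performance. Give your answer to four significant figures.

10.69

In absolute terms T_C = 293.65 K and T_H = 323.95 K, so ΔT = 30.30 K.
For a reversible cycle, COP_Carnot = T_H/ΔT = 323.95/30.30 = 10.69.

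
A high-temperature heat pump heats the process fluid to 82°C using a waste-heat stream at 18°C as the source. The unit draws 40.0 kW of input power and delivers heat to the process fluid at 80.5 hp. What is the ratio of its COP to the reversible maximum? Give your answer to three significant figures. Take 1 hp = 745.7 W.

0.270

Converting, Q̇_H = 80.50 hp = 60.03 kW, so COP_actual = Q̇_H/Ẇ = 60.03/40.00 = 1.501.
In absolute terms T_C = 291.15 K and T_H = 355.15 K, so ΔT = 64.00 K.
COP_Carnot = T_H/ΔT = 355.15/64.00 = 5.549.
η_II = COP_actual/COP_Carnot = 1.501/5.549 = 0.2704.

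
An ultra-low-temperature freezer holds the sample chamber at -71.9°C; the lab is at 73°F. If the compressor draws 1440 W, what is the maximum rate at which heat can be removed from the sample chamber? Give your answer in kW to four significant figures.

3.061 kW

In absolute terms T_C = 201.25 K and T_H = 295.93 K, so ΔT = 94.68 K.
COP_Carnot = T_C/ΔT = 201.25/94.68 = 2.126.
Q̇_max = COP_Carnot × Ẇ = 2.126 × 1440 W = 3061 W = 3.061 kW.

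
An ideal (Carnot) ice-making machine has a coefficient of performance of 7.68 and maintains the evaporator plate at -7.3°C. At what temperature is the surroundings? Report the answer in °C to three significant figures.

27.3 °C

COP_R = T_C/(T_H − T_C) gives T_H − T_C = T_C/COP.
With T_C = 265.85 K, T_H = 265.85 × (1 + 1/7.68) = 300.47 K.
Converting, 300.47 K = 27.32°C.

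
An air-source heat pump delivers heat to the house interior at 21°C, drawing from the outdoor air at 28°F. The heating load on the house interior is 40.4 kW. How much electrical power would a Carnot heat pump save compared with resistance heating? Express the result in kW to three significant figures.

In absolute terms T_C = 270.93 K and T_H = 294.15 K, so ΔT = 23.22 K.
COP_Carnot = T_H/ΔT = 294.15/23.22 = 12.67.
Resistance heating needs Ẇ_res = Q̇_H = 40.40 kW; the reversible heat pump needs only Ẇ_hp = Q̇_H/COP = 3.189 kW.
Saving = 40.40 − 3.189 = 37.21 kW.

37.2 kW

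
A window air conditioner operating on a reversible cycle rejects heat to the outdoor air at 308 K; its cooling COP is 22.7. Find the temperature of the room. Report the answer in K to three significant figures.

295 K

For a Carnot refrigerator COP_R = T_C/(T_H − T_C), so T_C = COP·T_H/(1 + COP).
With T_H = 308.00 K, T_C = 22.7 × 308.00/23.70 = 295.00 K.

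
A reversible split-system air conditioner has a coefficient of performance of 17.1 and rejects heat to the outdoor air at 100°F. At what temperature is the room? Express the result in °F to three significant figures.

69.1 °F

For a Carnot refrigerator COP_R = T_C/(T_H − T_C), so T_C = COP·T_H/(1 + COP).
With T_H = 310.93 K, T_C = 17.1 × 310.93/18.10 = 293.75 K.
Converting, 293.75 K = 69.08°F.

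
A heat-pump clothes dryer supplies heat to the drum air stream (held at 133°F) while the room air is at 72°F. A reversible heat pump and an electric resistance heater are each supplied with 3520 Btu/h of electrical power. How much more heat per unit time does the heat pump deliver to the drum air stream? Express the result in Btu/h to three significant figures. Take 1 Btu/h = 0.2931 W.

In absolute terms T_C = 295.37 K and T_H = 329.26 K, so ΔT = 33.89 K.
COP_Carnot = T_H/ΔT = 329.26/33.89 = 9.716.
The heat pump delivers Q̇_H = COP × Ẇ = 34200 Btu/h; the resistance heater delivers Ẇ = 3520 Btu/h.
Extra = (COP − 1)·Ẇ = 30680 Btu/h.

30700 Btu/h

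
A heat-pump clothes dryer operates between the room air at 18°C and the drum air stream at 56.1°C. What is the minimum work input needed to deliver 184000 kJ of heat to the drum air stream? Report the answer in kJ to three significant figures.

21300 kJ

In absolute terms T_C = 291.15 K and T_H = 329.25 K, so ΔT = 38.10 K.
The reversible limit is COP_HP = T_H/ΔT = 8.642, so W_min = Q_H/COP = Q_H·ΔT/T_H.
W_min = 184000 × 38.10/329.25 = 21290 kJ.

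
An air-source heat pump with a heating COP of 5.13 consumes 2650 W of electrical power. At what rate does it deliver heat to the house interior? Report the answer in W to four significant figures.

Q̇_H = COP_HP × Ẇ = 5.13 × 2650 = 13590 W.

13590 W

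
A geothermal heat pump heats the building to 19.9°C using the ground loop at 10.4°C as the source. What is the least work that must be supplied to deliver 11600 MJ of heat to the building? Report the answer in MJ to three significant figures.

In absolute terms T_C = 283.55 K and T_H = 293.05 K, so ΔT = 9.500 K.
The reversible limit is COP_HP = T_H/ΔT = 30.85, so W_min = Q_H/COP = Q_H·ΔT/T_H.
W_min = 11600 × 9.500/293.05 = 376.0 MJ.

376 MJ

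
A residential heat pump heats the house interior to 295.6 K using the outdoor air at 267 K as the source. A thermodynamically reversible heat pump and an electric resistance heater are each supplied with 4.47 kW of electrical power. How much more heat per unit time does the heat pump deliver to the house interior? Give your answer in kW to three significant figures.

The reservoir spacing is ΔT = 295.6 − 267 = 28.60 K.
COP_Carnot = T_H/ΔT = 295.60/28.60 = 10.34.
The heat pump delivers Q̇_H = COP × Ẇ = 46.20 kW; the resistance heater delivers Ẇ = 4.470 kW.
Extra = (COP − 1)·Ẇ = 41.73 kW.

41.7 kW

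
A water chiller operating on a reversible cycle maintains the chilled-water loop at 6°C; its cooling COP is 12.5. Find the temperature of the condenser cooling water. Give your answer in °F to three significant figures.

83.0 °F

COP_R = T_C/(T_H − T_C) gives T_H − T_C = T_C/COP.
With T_C = 279.15 K, T_H = 279.15 × (1 + 1/12.5) = 301.48 K.
Converting, 301.48 K = 83.00°F.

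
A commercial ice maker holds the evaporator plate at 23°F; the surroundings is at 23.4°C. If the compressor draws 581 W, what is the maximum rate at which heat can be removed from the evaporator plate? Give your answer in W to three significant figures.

5490 W

In absolute terms T_C = 268.15 K and T_H = 296.55 K, so ΔT = 28.40 K.
COP_Carnot = T_C/ΔT = 268.15/28.40 = 9.442.
Q̇_max = COP_Carnot × Ẇ = 9.442 × 581.0 W = 5486 W.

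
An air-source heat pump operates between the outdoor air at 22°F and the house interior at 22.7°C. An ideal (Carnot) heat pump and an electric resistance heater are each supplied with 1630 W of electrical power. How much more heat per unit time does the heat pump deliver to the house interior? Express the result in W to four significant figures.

15440 W

In absolute terms T_C = 267.59 K and T_H = 295.85 K, so ΔT = 28.26 K.
COP_Carnot = T_H/ΔT = 295.85/28.26 = 10.47.
The heat pump delivers Q̇_H = COP × Ẇ = 17070 W; the resistance heater delivers Ẇ = 1630 W.
Extra = (COP − 1)·Ẇ = 15440 W.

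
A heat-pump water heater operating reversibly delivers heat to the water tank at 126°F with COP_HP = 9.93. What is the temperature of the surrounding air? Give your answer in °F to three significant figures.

COP_HP = T_H/(T_H − T_C) gives T_H − T_C = T_H/COP.
With T_H = 325.37 K, T_C = 325.37 × (1 − 1/9.93) = 292.61 K.
Converting, 292.61 K = 67.02°F.

67.0 °F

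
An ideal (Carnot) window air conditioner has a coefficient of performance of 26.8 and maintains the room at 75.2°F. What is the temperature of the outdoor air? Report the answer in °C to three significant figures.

35.1 °C

COP_R = T_C/(T_H − T_C) gives T_H − T_C = T_C/COP.
With T_C = 297.15 K, T_H = 297.15 × (1 + 1/26.8) = 308.24 K.
Converting, 308.24 K = 35.09°C.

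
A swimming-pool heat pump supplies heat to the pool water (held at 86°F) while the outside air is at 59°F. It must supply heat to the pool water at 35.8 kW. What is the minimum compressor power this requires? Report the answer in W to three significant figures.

In absolute terms T_C = 288.15 K and T_H = 303.15 K, so ΔT = 15.00 K.
COP_Carnot = T_H/ΔT = 303.15/15.00 = 20.21.
Ẇ_min = Q̇/COP_Carnot = 35.80/20.21 = 1.771 kW = 1771 W.

1770 W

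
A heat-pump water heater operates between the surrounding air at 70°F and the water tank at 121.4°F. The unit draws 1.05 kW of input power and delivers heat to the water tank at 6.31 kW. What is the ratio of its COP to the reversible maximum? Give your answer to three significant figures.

0.532

COP_actual = Q̇_H/Ẇ = 6.310/1.050 = 6.010.
In absolute terms T_C = 294.26 K and T_H = 322.82 K, so ΔT = 28.56 K.
COP_Carnot = T_H/ΔT = 322.82/28.56 = 11.30.
η_II = COP_actual/COP_Carnot = 6.010/11.30 = 0.5316.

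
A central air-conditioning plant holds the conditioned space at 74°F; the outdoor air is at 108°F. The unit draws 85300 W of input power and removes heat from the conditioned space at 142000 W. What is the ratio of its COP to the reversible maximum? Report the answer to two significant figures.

0.11

COP_actual = Q̇_C/Ẇ = 142000/85300 = 1.665.
In absolute terms T_C = 296.48 K and T_H = 315.37 K, so ΔT = 18.89 K.
COP_Carnot = T_C/ΔT = 296.48/18.89 = 15.70.
η_II = COP_actual/COP_Carnot = 1.665/15.70 = 0.1061.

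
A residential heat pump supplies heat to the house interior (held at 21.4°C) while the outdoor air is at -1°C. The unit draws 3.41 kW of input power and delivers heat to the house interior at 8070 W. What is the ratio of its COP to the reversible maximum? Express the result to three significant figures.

0.180

Converting, Q̇_H = 8070 W = 8.070 kW, so COP_actual = Q̇_H/Ẇ = 8.070/3.410 = 2.367.
In absolute terms T_C = 272.15 K and T_H = 294.55 K, so ΔT = 22.40 K.
COP_Carnot = T_H/ΔT = 294.55/22.40 = 13.15.
η_II = COP_actual/COP_Carnot = 2.367/13.15 = 0.1800.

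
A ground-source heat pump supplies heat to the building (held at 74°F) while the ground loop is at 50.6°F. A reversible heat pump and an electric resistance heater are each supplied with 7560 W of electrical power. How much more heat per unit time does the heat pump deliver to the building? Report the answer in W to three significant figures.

165000 W

In absolute terms T_C = 283.48 K and T_H = 296.48 K, so ΔT = 13.00 K.
COP_Carnot = T_H/ΔT = 296.48/13.00 = 22.81.
The heat pump delivers Q̇_H = COP × Ẇ = 172400 W; the resistance heater delivers Ẇ = 7560 W.
Extra = (COP − 1)·Ẇ = 164900 W.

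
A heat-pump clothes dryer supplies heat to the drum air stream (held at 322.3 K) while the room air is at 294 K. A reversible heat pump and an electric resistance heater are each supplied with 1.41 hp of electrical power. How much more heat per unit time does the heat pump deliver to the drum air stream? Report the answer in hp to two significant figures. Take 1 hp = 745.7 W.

The reservoir spacing is ΔT = 322.3 − 294 = 28.30 K.
COP_Carnot = T_H/ΔT = 322.30/28.30 = 11.39.
The heat pump delivers Q̇_H = COP × Ẇ = 16.06 hp; the resistance heater delivers Ẇ = 1.410 hp.
Extra = (COP − 1)·Ẇ = 14.65 hp.

15 hp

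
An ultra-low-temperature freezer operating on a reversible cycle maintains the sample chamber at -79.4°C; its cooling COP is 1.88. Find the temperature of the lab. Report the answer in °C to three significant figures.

COP_R = T_C/(T_H − T_C) gives T_H − T_C = T_C/COP.
With T_C = 193.75 K, T_H = 193.75 × (1 + 1/1.88) = 296.81 K.
Converting, 296.81 K = 23.66°C.

23.7 °C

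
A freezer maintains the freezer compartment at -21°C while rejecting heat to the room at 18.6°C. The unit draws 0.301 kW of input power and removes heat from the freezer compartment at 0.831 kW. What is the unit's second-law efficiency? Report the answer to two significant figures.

COP_actual = Q̇_C/Ẇ = 0.8310/0.3010 = 2.761.
In absolute terms T_C = 252.15 K and T_H = 291.75 K, so ΔT = 39.60 K.
COP_Carnot = T_C/ΔT = 252.15/39.60 = 6.367.
η_II = COP_actual/COP_Carnot = 2.761/6.367 = 0.4336.

0.43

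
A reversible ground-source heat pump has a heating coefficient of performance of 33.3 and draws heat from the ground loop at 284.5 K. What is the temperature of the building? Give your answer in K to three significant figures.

293 K

COP_HP = T_H/(T_H − T_C) rearranges to T_H = COP·T_C/(COP − 1).
With T_C = 284.50 K, T_H = 33.3 × 284.50/32.30 = 293.31 K.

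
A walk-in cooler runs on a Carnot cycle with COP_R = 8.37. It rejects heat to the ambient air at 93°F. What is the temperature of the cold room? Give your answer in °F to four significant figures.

For a Carnot refrigerator COP_R = T_C/(T_H − T_C), so T_C = COP·T_H/(1 + COP).
With T_H = 307.04 K, T_C = 8.37 × 307.04/9.370 = 274.27 K.
Converting, 274.27 K = 34.02°F.

34.02 °F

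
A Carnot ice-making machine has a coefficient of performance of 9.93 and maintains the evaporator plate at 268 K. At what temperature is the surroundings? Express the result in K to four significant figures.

295.0 K

COP_R = T_C/(T_H − T_C) gives T_H − T_C = T_C/COP.
With T_C = 268.00 K, T_H = 268.00 × (1 + 1/9.93) = 294.99 K.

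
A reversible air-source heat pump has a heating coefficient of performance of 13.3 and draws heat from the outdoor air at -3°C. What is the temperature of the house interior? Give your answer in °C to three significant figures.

19.0 °C

COP_HP = T_H/(T_H − T_C) rearranges to T_H = COP·T_C/(COP − 1).
With T_C = 270.15 K, T_H = 13.3 × 270.15/12.30 = 292.11 K.
Converting, 292.11 K = 18.96°C.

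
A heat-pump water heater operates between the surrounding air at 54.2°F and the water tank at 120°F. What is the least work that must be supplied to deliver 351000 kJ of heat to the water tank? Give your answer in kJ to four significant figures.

In absolute terms T_C = 285.48 K and T_H = 322.04 K, so ΔT = 36.56 K.
The reversible limit is COP_HP = T_H/ΔT = 8.810, so W_min = Q_H/COP = Q_H·ΔT/T_H.
W_min = 351000 × 36.56/322.04 = 39840 kJ.

39840 kJ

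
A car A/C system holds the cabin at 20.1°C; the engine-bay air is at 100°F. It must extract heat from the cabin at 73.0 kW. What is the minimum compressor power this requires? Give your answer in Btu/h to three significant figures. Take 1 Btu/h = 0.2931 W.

15000 Btu/h

In absolute terms T_C = 293.25 K and T_H = 310.93 K, so ΔT = 17.68 K.
COP_Carnot = T_C/ΔT = 293.25/17.68 = 16.59.
Ẇ_min = Q̇/COP_Carnot = 73.00/16.59 = 4.401 kW = 15010 Btu/h.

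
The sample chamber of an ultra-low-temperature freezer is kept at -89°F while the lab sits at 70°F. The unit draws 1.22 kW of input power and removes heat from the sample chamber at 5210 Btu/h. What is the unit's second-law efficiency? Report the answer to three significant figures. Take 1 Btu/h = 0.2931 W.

0.537

Converting, Q̇_C = 5210 Btu/h = 1.527 kW, so COP_actual = Q̇_C/Ẇ = 1.527/1.220 = 1.252.
In absolute terms T_C = 205.93 K and T_H = 294.26 K, so ΔT = 88.33 K.
COP_Carnot = T_C/ΔT = 205.93/88.33 = 2.331.
η_II = COP_actual/COP_Carnot = 1.252/2.331 = 0.5369.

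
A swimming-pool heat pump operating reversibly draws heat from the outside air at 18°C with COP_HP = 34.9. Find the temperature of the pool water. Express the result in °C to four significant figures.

26.59 °C

COP_HP = T_H/(T_H − T_C) rearranges to T_H = COP·T_C/(COP − 1).
With T_C = 291.15 K, T_H = 34.9 × 291.15/33.90 = 299.74 K.
Converting, 299.74 K = 26.59°C.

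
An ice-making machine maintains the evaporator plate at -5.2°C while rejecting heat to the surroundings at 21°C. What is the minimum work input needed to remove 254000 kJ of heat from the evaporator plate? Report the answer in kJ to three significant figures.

24800 kJ

In absolute terms T_C = 267.95 K and T_H = 294.15 K, so ΔT = 26.20 K.
The reversible limit is COP_R = T_C/ΔT = 10.23, so W_min = Q_C/COP = Q_C·ΔT/T_C.
W_min = 254000 × 26.20/267.95 = 24840 kJ.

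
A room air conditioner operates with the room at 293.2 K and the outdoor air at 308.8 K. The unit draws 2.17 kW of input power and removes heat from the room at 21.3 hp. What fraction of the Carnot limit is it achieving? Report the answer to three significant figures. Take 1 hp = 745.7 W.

Converting, Q̇_C = 21.30 hp = 15.88 kW, so COP_actual = Q̇_C/Ẇ = 15.88/2.170 = 7.320.
The reservoir spacing is ΔT = 308.8 − 293.2 = 15.60 K.
COP_Carnot = T_C/ΔT = 293.20/15.60 = 18.79.
η_II = COP_actual/COP_Carnot = 7.320/18.79 = 0.3894.

0.389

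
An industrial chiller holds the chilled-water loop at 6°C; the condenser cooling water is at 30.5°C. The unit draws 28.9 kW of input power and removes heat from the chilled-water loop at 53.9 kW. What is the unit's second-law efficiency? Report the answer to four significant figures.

COP_actual = Q̇_C/Ẇ = 53.90/28.90 = 1.865.
In absolute terms T_C = 279.15 K and T_H = 303.65 K, so ΔT = 24.50 K.
COP_Carnot = T_C/ΔT = 279.15/24.50 = 11.39.
η_II = COP_actual/COP_Carnot = 1.865/11.39 = 0.1637.

0.1637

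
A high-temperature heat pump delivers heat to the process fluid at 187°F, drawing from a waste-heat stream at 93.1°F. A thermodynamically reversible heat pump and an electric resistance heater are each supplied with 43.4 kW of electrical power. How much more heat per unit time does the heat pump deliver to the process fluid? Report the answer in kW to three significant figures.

255 kW

In absolute terms T_C = 307.09 K and T_H = 359.26 K, so ΔT = 52.17 K.
COP_Carnot = T_H/ΔT = 359.26/52.17 = 6.887.
The heat pump delivers Q̇_H = COP × Ẇ = 298.9 kW; the resistance heater delivers Ẇ = 43.40 kW.
Extra = (COP − 1)·Ẇ = 255.5 kW.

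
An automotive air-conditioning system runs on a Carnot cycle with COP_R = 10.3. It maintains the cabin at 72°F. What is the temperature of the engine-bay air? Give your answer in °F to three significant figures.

124 °F

COP_R = T_C/(T_H − T_C) gives T_H − T_C = T_C/COP.
With T_C = 295.37 K, T_H = 295.37 × (1 + 1/10.3) = 324.05 K.
Converting, 324.05 K = 123.62°F.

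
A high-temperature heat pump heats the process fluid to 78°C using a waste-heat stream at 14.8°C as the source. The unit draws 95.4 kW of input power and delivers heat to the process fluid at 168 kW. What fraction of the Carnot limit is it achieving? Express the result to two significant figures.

0.32

COP_actual = Q̇_H/Ẇ = 168.0/95.40 = 1.761.
In absolute terms T_C = 287.95 K and T_H = 351.15 K, so ΔT = 63.20 K.
COP_Carnot = T_H/ΔT = 351.15/63.20 = 5.556.
η_II = COP_actual/COP_Carnot = 1.761/5.556 = 0.3169.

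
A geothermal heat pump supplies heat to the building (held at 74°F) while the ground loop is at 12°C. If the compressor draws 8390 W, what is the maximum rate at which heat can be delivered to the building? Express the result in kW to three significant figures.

In absolute terms T_C = 285.15 K and T_H = 296.48 K, so ΔT = 11.33 K.
COP_Carnot = T_H/ΔT = 296.48/11.33 = 26.16.
Q̇_max = COP_Carnot × Ẇ = 26.16 × 8390 W = 219500 W = 219.5 kW.

219 kW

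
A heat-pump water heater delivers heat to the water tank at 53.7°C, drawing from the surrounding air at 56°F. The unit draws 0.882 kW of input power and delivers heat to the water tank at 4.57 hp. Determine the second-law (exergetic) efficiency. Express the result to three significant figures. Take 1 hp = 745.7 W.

0.477

Converting, Q̇_H = 4.570 hp = 3.408 kW, so COP_actual = Q̇_H/Ẇ = 3.408/0.8820 = 3.864.
In absolute terms T_C = 286.48 K and T_H = 326.85 K, so ΔT = 40.37 K.
COP_Carnot = T_H/ΔT = 326.85/40.37 = 8.097.
η_II = COP_actual/COP_Carnot = 3.864/8.097 = 0.4772.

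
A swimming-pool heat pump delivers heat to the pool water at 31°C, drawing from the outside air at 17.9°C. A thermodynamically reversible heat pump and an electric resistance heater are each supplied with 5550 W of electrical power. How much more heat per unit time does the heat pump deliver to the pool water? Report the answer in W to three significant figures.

123000 W

In absolute terms T_C = 291.05 K and T_H = 304.15 K, so ΔT = 13.10 K.
COP_Carnot = T_H/ΔT = 304.15/13.10 = 23.22.
The heat pump delivers Q̇_H = COP × Ẇ = 128900 W; the resistance heater delivers Ẇ = 5550 W.
Extra = (COP − 1)·Ẇ = 123300 W.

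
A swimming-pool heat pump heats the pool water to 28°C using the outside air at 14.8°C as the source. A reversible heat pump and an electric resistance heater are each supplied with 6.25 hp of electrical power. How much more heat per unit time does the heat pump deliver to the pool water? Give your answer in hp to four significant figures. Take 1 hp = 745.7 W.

136.3 hp

In absolute terms T_C = 287.95 K and T_H = 301.15 K, so ΔT = 13.20 K.
COP_Carnot = T_H/ΔT = 301.15/13.20 = 22.81.
The heat pump delivers Q̇_H = COP × Ẇ = 142.6 hp; the resistance heater delivers Ẇ = 6.250 hp.
Extra = (COP − 1)·Ẇ = 136.3 hp.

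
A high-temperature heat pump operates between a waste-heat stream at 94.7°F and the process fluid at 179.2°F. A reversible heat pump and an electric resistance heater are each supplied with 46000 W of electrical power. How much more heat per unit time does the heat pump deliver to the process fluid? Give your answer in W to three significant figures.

In absolute terms T_C = 307.98 K and T_H = 354.93 K, so ΔT = 46.94 K.
COP_Carnot = T_H/ΔT = 354.93/46.94 = 7.561.
The heat pump delivers Q̇_H = COP × Ẇ = 347800 W; the resistance heater delivers Ẇ = 46000 W.
Extra = (COP − 1)·Ẇ = 301800 W.

302000 W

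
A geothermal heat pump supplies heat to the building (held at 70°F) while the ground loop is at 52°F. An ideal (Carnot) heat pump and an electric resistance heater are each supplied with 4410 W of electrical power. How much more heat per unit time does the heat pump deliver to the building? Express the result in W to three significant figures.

125000 W

In absolute terms T_C = 284.26 K and T_H = 294.26 K, so ΔT = 10.00 K.
COP_Carnot = T_H/ΔT = 294.26/10.00 = 29.43.
The heat pump delivers Q̇_H = COP × Ẇ = 129800 W; the resistance heater delivers Ẇ = 4410 W.
Extra = (COP − 1)·Ẇ = 125400 W.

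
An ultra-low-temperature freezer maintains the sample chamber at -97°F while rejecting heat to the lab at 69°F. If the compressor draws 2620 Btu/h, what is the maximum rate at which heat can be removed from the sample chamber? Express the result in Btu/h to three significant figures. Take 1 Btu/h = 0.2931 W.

In absolute terms T_C = 201.48 K and T_H = 293.71 K, so ΔT = 92.22 K.
COP_Carnot = T_C/ΔT = 201.48/92.22 = 2.185.
Q̇_max = COP_Carnot × Ẇ = 2.185 × 2620 Btu/h = 5724 Btu/h.

5720 Btu/h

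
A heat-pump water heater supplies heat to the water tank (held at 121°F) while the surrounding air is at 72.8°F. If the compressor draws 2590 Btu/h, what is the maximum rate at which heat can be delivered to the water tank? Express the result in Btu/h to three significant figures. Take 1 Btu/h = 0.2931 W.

31200 Btu/h

In absolute terms T_C = 295.82 K and T_H = 322.59 K, so ΔT = 26.78 K.
COP_Carnot = T_H/ΔT = 322.59/26.78 = 12.05.
Q̇_max = COP_Carnot × Ẇ = 12.05 × 2590 Btu/h = 31200 Btu/h.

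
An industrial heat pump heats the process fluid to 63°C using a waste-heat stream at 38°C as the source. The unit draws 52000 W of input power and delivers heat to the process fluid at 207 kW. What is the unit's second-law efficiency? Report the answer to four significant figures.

0.2961

Converting, Q̇_H = 207.0 kW = 207000 W, so COP_actual = Q̇_H/Ẇ = 207000/52000 = 3.981.
In absolute terms T_C = 311.15 K and T_H = 336.15 K, so ΔT = 25.00 K.
COP_Carnot = T_H/ΔT = 336.15/25.00 = 13.45.
η_II = COP_actual/COP_Carnot = 3.981/13.45 = 0.2961.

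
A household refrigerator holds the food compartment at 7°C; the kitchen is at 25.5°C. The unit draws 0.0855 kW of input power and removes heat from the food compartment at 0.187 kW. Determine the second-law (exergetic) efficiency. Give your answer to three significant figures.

COP_actual = Q̇_C/Ẇ = 0.1870/0.08550 = 2.187.
In absolute terms T_C = 280.15 K and T_H = 298.65 K, so ΔT = 18.50 K.
COP_Carnot = T_C/ΔT = 280.15/18.50 = 15.14.
η_II = COP_actual/COP_Carnot = 2.187/15.14 = 0.1444.

0.144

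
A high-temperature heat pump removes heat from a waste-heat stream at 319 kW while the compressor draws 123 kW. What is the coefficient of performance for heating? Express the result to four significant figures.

The first law gives Q̇_H = Q̇_C + Ẇ, so the three rates are Q̇_C = 319.0, Q̇_H = 442.0, Ẇ = 123.0 kW.
COP_HP = Q̇_H/Ẇ = 442.0/123.0 = 3.593.

3.593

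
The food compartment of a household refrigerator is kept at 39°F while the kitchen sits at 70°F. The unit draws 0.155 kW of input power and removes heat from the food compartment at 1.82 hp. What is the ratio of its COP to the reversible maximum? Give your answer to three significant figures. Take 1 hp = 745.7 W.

0.544

Converting, Q̇_C = 1.820 hp = 1.357 kW, so COP_actual = Q̇_C/Ẇ = 1.357/0.1550 = 8.756.
In absolute terms T_C = 277.04 K and T_H = 294.26 K, so ΔT = 17.22 K.
COP_Carnot = T_C/ΔT = 277.04/17.22 = 16.09.
η_II = COP_actual/COP_Carnot = 8.756/16.09 = 0.5443.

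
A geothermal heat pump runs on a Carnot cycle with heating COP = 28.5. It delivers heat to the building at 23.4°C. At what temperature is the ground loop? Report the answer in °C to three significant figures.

COP_HP = T_H/(T_H − T_C) gives T_H − T_C = T_H/COP.
With T_H = 296.55 K, T_C = 296.55 × (1 − 1/28.5) = 286.14 K.
Converting, 286.14 K = 12.99°C.

13.0 °C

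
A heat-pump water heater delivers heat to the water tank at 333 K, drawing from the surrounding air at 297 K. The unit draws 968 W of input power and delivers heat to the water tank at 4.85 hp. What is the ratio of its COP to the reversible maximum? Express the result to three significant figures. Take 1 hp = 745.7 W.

0.404

Converting, Q̇_H = 4.850 hp = 3617 W, so COP_actual = Q̇_H/Ẇ = 3617/968.0 = 3.736.
The reservoir spacing is ΔT = 333 − 297 = 36.00 K.
COP_Carnot = T_H/ΔT = 333.00/36.00 = 9.250.
η_II = COP_actual/COP_Carnot = 3.736/9.250 = 0.4039.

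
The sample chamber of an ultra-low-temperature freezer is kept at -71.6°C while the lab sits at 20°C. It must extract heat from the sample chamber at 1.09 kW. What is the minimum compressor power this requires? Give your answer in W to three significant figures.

In absolute terms T_C = 201.55 K and T_H = 293.15 K, so ΔT = 91.60 K.
COP_Carnot = T_C/ΔT = 201.55/91.60 = 2.200.
Ẇ_min = Q̇/COP_Carnot = 1.090/2.200 = 0.4954 kW = 495.4 W.

495 W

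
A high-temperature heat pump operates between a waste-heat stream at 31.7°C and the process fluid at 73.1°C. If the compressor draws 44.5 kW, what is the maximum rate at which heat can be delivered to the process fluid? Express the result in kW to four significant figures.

372.2 kW

In absolute terms T_C = 304.85 K and T_H = 346.25 K, so ΔT = 41.40 K.
COP_Carnot = T_H/ΔT = 346.25/41.40 = 8.364.
Q̇_max = COP_Carnot × Ẇ = 8.364 × 44.50 kW = 372.2 kW.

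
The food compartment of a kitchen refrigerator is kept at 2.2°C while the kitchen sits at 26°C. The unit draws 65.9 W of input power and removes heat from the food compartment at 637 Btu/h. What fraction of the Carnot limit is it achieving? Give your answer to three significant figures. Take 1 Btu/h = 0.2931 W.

0.245

Converting, Q̇_C = 637.0 Btu/h = 186.7 W, so COP_actual = Q̇_C/Ẇ = 186.7/65.90 = 2.833.
In absolute terms T_C = 275.35 K and T_H = 299.15 K, so ΔT = 23.80 K.
COP_Carnot = T_C/ΔT = 275.35/23.80 = 11.57.
η_II = COP_actual/COP_Carnot = 2.833/11.57 = 0.2449.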